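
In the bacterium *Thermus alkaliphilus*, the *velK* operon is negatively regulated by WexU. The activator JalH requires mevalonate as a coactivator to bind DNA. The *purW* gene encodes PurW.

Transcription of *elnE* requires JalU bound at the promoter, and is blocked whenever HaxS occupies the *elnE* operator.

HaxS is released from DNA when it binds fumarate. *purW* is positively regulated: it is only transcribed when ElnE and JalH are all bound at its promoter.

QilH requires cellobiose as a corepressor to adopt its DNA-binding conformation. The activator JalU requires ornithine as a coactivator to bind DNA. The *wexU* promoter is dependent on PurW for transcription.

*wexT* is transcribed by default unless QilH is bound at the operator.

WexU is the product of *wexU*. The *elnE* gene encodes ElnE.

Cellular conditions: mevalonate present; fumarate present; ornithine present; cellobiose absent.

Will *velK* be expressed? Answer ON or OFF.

OFF

Fumarate is present, so HaxS is inactive.
Ornithine is present, so JalU is active.
No repressor is bound and JalU is active, so *elnE* is transcribed.
So ElnE is produced and active.
Mevalonate is present, so JalH is active.
No repressor is bound and ElnE and JalH are active, so *purW* is transcribed.
So PurW is produced and active.
No repressor is bound and PurW is active, so *wexU* is transcribed.
So WexU is produced and active.
With repressor WexU bound, *velK* is not transcribed.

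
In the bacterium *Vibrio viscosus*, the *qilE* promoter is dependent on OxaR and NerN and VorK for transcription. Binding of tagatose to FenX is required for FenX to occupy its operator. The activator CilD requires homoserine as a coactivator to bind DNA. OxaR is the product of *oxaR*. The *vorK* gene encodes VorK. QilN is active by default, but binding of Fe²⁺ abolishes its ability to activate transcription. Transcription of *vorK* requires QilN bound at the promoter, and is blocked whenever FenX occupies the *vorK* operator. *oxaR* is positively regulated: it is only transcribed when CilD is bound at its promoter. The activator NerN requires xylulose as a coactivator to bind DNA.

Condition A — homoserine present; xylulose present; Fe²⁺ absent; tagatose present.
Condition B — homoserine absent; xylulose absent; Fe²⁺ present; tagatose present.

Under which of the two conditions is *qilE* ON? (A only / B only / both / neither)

Condition A:
Homoserine is present, so CilD is active.
No repressor is bound and CilD is active, so *oxaR* is transcribed.
So OxaR is produced and active.
Xylulose is present, so NerN is active.
Fe²⁺ is absent, so QilN is active.
Tagatose is present, so FenX is active.
With repressor FenX bound, *vorK* is not transcribed.
So VorK is not produced.
Required activator VorK is absent, so *qilE* is not transcribed.
→ *qilE* is OFF in A.
Condition B:
Homoserine is absent, so CilD is inactive.
Required activator CilD is absent, so *oxaR* is not transcribed.
So OxaR is not produced.
Xylulose is absent, so NerN is inactive.
Fe²⁺ is present, so QilN is inactive.
Tagatose is present, so FenX is active.
With repressor FenX bound, *vorK* is not transcribed.
So VorK is not produced.
Required activator OxaR is absent, so *qilE* is not transcribed.
→ *qilE* is OFF in B.

neither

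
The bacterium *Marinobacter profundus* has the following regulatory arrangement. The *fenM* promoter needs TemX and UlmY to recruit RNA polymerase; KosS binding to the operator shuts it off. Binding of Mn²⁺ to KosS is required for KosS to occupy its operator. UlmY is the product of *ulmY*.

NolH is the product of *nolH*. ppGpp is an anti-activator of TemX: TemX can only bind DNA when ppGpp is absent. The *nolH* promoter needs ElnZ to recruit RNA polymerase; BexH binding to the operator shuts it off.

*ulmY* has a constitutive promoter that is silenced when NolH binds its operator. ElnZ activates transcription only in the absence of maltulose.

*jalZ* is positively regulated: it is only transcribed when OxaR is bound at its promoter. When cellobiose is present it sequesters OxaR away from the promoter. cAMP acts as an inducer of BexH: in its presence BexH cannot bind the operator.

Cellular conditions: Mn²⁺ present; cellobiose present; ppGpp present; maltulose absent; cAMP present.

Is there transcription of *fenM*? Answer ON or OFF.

ppGpp is present, so TemX is inactive.
Mn²⁺ is present, so KosS is active.
Maltulose is absent, so ElnZ is active.
cAMP is present, so BexH is inactive.
No repressor is bound and ElnZ is active, so *nolH* is transcribed.
So NolH is produced and active.
With repressor NolH bound, *ulmY* is not transcribed.
So UlmY is not produced.
With repressor KosS bound, *fenM* is not transcribed.

OFF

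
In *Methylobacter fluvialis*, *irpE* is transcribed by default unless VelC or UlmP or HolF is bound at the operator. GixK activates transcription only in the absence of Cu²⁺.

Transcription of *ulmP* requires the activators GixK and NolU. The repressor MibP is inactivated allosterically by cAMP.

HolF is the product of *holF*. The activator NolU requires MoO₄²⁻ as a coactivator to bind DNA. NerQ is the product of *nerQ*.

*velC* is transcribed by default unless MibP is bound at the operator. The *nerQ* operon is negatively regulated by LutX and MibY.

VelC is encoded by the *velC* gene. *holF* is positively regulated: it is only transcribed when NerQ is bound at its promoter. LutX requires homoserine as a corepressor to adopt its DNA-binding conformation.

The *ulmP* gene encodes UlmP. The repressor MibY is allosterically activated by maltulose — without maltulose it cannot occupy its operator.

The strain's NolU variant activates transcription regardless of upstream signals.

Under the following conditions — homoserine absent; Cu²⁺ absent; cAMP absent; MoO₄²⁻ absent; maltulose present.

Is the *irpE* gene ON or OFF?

OFF

cAMP is absent, so MibP is active.
With repressor MibP bound, *velC* is not transcribed.
So VelC is not produced.
Cu²⁺ is absent, so GixK is active.
NolU is constitutively active in this strain.
No repressor is bound and GixK and NolU are active, so *ulmP* is transcribed.
So UlmP is produced and active.
Homoserine is absent, so LutX is inactive.
Maltulose is present, so MibY is active.
With repressor MibY bound, *nerQ* is not transcribed.
So NerQ is not produced.
Required activator NerQ is absent, so *holF* is not transcribed.
So HolF is not produced.
With repressor UlmP bound, *irpE* is not transcribed.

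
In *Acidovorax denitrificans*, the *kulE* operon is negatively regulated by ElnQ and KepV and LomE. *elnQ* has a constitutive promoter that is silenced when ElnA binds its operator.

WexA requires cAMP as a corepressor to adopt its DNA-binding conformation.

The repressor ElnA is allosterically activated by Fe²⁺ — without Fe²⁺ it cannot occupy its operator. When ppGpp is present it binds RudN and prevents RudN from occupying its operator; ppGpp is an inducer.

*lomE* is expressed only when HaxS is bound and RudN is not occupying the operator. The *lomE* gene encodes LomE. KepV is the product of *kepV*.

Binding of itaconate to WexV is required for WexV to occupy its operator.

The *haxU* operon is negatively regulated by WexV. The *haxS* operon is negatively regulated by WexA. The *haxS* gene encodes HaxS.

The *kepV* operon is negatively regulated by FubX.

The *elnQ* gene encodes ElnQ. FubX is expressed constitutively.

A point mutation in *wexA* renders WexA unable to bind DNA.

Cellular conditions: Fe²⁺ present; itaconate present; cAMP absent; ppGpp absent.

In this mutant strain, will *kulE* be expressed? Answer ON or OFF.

Fe²⁺ is present, so ElnA is active.
With repressor ElnA bound, *elnQ* is not transcribed.
So ElnQ is not produced.
FubX is produced constitutively and is active.
With repressor FubX bound, *kepV* is not transcribed.
So KepV is not produced.
WexA is non-functional in this strain, so it has no effect.
With no repressor bound, *haxS* is transcribed.
So HaxS is produced and active.
ppGpp is absent, so RudN is active.
With repressor RudN bound, *lomE* is not transcribed.
So LomE is not produced.
With no repressor bound, *kulE* is transcribed.

ON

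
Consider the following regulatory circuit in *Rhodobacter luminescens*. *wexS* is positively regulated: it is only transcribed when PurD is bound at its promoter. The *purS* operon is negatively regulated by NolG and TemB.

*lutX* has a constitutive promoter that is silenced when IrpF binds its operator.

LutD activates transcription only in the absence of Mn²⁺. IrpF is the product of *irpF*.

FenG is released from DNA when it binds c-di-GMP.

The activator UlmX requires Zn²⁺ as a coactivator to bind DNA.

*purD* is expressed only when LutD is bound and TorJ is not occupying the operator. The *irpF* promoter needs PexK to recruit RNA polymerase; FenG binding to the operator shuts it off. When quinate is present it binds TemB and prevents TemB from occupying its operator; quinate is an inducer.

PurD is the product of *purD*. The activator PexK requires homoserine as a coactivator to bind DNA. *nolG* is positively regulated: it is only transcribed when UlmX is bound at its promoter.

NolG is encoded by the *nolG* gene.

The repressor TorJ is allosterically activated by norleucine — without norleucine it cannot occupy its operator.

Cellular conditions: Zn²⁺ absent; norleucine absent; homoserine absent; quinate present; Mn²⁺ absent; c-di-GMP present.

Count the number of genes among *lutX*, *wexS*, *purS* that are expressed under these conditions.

3

Homoserine is absent, so PexK is inactive.
c-di-GMP is present, so FenG is inactive.
Required activator PexK is absent, so *irpF* is not transcribed.
So IrpF is not produced.
With no repressor bound, *lutX* is transcribed.
→ *lutX* is ON.
Norleucine is absent, so TorJ is inactive.
Mn²⁺ is absent, so LutD is active.
No repressor is bound and LutD is active, so *purD* is transcribed.
So PurD is produced and active.
No repressor is bound and PurD is active, so *wexS* is transcribed.
→ *wexS* is ON.
Zn²⁺ is absent, so UlmX is inactive.
Required activator UlmX is absent, so *nolG* is not transcribed.
So NolG is not produced.
Quinate is present, so TemB is inactive.
With no repressor bound, *purS* is transcribed.
→ *purS* is ON.
3 of the 3 genes are transcribed.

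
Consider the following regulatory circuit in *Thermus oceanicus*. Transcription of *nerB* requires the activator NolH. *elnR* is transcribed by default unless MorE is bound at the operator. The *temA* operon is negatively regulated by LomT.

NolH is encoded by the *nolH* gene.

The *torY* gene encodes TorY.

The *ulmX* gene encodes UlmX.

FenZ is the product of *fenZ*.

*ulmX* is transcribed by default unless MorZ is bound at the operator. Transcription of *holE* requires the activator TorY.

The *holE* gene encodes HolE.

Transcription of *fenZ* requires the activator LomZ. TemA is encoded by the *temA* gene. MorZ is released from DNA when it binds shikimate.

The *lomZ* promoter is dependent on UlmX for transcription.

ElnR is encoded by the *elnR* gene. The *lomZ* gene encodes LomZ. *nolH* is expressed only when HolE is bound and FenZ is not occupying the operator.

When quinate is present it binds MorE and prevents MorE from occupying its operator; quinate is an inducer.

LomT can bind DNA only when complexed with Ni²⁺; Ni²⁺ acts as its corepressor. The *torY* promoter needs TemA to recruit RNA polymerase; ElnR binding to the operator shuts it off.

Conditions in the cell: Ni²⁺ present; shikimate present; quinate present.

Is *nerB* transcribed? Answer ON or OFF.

Shikimate is present, so MorZ is inactive.
With no repressor bound, *ulmX* is transcribed.
So UlmX is produced and active.
No repressor is bound and UlmX is active, so *lomZ* is transcribed.
So LomZ is produced and active.
No repressor is bound and LomZ is active, so *fenZ* is transcribed.
So FenZ is produced and active.
Quinate is present, so MorE is inactive.
With no repressor bound, *elnR* is transcribed.
So ElnR is produced and active.
Ni²⁺ is present, so LomT is active.
With repressor LomT bound, *temA* is not transcribed.
So TemA is not produced.
With repressor ElnR bound, *torY* is not transcribed.
So TorY is not produced.
Required activator TorY is absent, so *holE* is not transcribed.
So HolE is not produced.
With repressor FenZ bound, *nolH* is not transcribed.
So NolH is not produced.
Required activator NolH is absent, so *nerB* is not transcribed.

OFF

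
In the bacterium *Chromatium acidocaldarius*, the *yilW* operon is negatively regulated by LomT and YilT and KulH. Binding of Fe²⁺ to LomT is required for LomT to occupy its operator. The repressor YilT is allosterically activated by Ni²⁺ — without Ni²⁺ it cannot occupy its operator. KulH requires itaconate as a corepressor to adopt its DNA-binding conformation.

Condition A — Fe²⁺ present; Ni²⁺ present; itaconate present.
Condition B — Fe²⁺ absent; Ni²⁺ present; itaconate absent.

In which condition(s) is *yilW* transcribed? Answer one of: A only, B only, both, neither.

Condition A:
Fe²⁺ is present, so LomT is active.
Ni²⁺ is present, so YilT is active.
Itaconate is present, so KulH is active.
With repressor LomT bound, *yilW* is not transcribed.
→ *yilW* is OFF in A.
Condition B:
Fe²⁺ is absent, so LomT is inactive.
Ni²⁺ is present, so YilT is active.
Itaconate is absent, so KulH is inactive.
With repressor YilT bound, *yilW* is not transcribed.
→ *yilW* is OFF in B.

neither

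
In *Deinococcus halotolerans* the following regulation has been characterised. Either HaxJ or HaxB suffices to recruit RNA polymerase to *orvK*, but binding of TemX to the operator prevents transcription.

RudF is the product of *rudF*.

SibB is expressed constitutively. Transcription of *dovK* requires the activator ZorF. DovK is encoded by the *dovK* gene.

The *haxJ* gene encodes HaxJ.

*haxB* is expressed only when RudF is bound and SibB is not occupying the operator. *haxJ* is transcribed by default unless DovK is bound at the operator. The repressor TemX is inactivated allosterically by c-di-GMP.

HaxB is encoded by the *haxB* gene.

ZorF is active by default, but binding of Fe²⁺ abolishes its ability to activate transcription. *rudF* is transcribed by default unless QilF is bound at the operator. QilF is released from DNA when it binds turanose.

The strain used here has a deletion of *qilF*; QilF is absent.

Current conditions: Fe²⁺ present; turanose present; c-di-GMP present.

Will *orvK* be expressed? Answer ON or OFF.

Fe²⁺ is present, so ZorF is inactive.
Required activator ZorF is absent, so *dovK* is not transcribed.
So DovK is not produced.
With no repressor bound, *haxJ* is transcribed.
So HaxJ is produced and active.
SibB is produced constitutively and is active.
QilF is non-functional in this strain, so it has no effect.
With no repressor bound, *rudF* is transcribed.
So RudF is produced and active.
With repressor SibB bound, *haxB* is not transcribed.
So HaxB is not produced.
c-di-GMP is present, so TemX is inactive.
Activator HaxJ is present, so *orvK* is transcribed.

ON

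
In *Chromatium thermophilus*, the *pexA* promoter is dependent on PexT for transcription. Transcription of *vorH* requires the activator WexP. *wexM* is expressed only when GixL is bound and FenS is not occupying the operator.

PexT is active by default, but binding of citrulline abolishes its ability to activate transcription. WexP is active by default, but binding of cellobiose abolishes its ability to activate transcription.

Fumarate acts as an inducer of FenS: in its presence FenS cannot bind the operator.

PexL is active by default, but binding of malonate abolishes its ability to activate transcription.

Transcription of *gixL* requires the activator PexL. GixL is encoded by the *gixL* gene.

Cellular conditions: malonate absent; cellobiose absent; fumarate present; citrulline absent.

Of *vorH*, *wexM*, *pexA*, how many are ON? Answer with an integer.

Cellobiose is absent, so WexP is active.
No repressor is bound and WexP is active, so *vorH* is transcribed.
→ *vorH* is ON.
Fumarate is present, so FenS is inactive.
Malonate is absent, so PexL is active.
No repressor is bound and PexL is active, so *gixL* is transcribed.
So GixL is produced and active.
No repressor is bound and GixL is active, so *wexM* is transcribed.
→ *wexM* is ON.
Citrulline is absent, so PexT is active.
No repressor is bound and PexT is active, so *pexA* is transcribed.
→ *pexA* is ON.
3 of the 3 genes are transcribed.

3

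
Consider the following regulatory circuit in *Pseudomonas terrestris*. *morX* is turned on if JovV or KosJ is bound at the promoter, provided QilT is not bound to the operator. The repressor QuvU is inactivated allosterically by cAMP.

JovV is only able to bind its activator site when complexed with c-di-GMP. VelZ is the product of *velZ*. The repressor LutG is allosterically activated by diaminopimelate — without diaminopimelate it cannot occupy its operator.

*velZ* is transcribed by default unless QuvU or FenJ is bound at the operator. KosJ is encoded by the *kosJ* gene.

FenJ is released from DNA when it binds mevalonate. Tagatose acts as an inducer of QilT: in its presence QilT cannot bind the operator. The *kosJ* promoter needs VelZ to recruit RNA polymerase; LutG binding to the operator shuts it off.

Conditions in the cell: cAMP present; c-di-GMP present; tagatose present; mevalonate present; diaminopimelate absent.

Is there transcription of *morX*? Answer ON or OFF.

ON

c-di-GMP is present, so JovV is active.
Tagatose is present, so QilT is inactive.
cAMP is present, so QuvU is inactive.
Mevalonate is present, so FenJ is inactive.
With no repressor bound, *velZ* is transcribed.
So VelZ is produced and active.
Diaminopimelate is absent, so LutG is inactive.
No repressor is bound and VelZ is active, so *kosJ* is transcribed.
So KosJ is produced and active.
Activator JovV is present, so *morX* is transcribed.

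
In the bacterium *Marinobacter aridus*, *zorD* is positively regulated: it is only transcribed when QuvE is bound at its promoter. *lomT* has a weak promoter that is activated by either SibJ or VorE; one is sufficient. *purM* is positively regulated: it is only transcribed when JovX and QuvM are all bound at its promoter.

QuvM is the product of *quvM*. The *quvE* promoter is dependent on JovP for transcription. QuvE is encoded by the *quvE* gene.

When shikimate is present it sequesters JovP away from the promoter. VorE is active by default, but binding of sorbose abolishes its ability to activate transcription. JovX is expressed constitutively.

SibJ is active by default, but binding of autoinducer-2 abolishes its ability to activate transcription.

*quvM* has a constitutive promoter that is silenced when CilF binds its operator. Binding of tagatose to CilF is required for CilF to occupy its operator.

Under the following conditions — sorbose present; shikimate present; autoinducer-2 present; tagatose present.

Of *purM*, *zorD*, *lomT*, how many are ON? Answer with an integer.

0

JovX is produced constitutively and is active.
Tagatose is present, so CilF is active.
With repressor CilF bound, *quvM* is not transcribed.
So QuvM is not produced.
Required activator QuvM is absent, so *purM* is not transcribed.
→ *purM* is OFF.
Shikimate is present, so JovP is inactive.
Required activator JovP is absent, so *quvE* is not transcribed.
So QuvE is not produced.
Required activator QuvE is absent, so *zorD* is not transcribed.
→ *zorD* is OFF.
Autoinducer-2 is present, so SibJ is inactive.
Sorbose is present, so VorE is inactive.
No activator is available at the *lomT* promoter, so *lomT* is not transcribed.
→ *lomT* is OFF.
0 of the 3 genes are transcribed.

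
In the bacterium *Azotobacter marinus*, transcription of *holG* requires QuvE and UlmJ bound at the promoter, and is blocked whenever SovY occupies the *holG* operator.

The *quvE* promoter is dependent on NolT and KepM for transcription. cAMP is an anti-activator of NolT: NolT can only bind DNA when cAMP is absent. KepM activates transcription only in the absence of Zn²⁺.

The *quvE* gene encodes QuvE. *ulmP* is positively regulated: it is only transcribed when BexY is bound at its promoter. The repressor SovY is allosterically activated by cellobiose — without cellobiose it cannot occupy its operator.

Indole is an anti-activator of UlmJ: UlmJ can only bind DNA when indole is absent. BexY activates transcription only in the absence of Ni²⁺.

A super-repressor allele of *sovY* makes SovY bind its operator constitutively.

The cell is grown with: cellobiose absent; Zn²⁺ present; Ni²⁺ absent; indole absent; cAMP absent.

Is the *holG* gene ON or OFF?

SovY is constitutively active in this strain.
cAMP is absent, so NolT is active.
Zn²⁺ is present, so KepM is inactive.
Required activator KepM is absent, so *quvE* is not transcribed.
So QuvE is not produced.
Indole is absent, so UlmJ is active.
With repressor SovY bound, *holG* is not transcribed.

OFF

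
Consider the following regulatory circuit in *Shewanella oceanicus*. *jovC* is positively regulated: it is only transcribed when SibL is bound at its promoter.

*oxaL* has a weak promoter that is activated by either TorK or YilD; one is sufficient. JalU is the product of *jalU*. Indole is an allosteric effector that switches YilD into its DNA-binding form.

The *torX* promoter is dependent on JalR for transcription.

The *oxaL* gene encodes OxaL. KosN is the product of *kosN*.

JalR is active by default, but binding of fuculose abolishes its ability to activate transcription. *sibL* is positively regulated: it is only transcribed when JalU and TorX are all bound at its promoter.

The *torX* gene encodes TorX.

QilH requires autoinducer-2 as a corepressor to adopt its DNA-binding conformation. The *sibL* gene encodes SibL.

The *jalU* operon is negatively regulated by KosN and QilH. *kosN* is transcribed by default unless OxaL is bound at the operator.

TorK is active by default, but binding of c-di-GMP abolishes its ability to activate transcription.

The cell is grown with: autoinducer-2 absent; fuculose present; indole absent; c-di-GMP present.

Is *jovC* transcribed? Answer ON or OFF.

OFF

c-di-GMP is present, so TorK is inactive.
Indole is absent, so YilD is inactive.
No activator is available at the *oxaL* promoter, so *oxaL* is not transcribed.
So OxaL is not produced.
With no repressor bound, *kosN* is transcribed.
So KosN is produced and active.
Autoinducer-2 is absent, so QilH is inactive.
With repressor KosN bound, *jalU* is not transcribed.
So JalU is not produced.
Fuculose is present, so JalR is inactive.
Required activator JalR is absent, so *torX* is not transcribed.
So TorX is not produced.
Required activator JalU is absent, so *sibL* is not transcribed.
So SibL is not produced.
Required activator SibL is absent, so *jovC* is not transcribed.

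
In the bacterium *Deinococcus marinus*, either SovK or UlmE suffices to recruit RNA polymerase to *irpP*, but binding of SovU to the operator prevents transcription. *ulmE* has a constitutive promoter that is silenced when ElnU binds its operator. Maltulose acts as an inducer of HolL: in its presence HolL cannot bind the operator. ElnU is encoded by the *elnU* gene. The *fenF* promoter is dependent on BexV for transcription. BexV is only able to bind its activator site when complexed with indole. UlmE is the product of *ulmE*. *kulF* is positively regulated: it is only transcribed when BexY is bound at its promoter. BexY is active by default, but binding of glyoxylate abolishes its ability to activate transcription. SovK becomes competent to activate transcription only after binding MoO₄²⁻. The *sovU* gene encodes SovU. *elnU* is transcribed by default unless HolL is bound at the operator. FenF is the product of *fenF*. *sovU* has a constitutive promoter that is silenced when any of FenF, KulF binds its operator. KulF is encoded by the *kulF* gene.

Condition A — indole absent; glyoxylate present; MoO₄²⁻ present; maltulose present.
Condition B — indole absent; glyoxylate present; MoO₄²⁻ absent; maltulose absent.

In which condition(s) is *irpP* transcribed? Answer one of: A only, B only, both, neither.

Condition A:
Indole is absent, so BexV is inactive.
Required activator BexV is absent, so *fenF* is not transcribed.
So FenF is not produced.
Glyoxylate is present, so BexY is inactive.
Required activator BexY is absent, so *kulF* is not transcribed.
So KulF is not produced.
With no repressor bound, *sovU* is transcribed.
So SovU is produced and active.
MoO₄²⁻ is present, so SovK is active.
Maltulose is present, so HolL is inactive.
With no repressor bound, *elnU* is transcribed.
So ElnU is produced and active.
With repressor ElnU bound, *ulmE* is not transcribed.
So UlmE is not produced.
With repressor SovU bound, *irpP* is not transcribed.
→ *irpP* is OFF in A.
Condition B:
Indole is absent, so BexV is inactive.
Required activator BexV is absent, so *fenF* is not transcribed.
So FenF is not produced.
Glyoxylate is present, so BexY is inactive.
Required activator BexY is absent, so *kulF* is not transcribed.
So KulF is not produced.
With no repressor bound, *sovU* is transcribed.
So SovU is produced and active.
MoO₄²⁻ is absent, so SovK is inactive.
Maltulose is absent, so HolL is active.
With repressor HolL bound, *elnU* is not transcribed.
So ElnU is not produced.
With no repressor bound, *ulmE* is transcribed.
So UlmE is produced and active.
With repressor SovU bound, *irpP* is not transcribed.
→ *irpP* is OFF in B.

neither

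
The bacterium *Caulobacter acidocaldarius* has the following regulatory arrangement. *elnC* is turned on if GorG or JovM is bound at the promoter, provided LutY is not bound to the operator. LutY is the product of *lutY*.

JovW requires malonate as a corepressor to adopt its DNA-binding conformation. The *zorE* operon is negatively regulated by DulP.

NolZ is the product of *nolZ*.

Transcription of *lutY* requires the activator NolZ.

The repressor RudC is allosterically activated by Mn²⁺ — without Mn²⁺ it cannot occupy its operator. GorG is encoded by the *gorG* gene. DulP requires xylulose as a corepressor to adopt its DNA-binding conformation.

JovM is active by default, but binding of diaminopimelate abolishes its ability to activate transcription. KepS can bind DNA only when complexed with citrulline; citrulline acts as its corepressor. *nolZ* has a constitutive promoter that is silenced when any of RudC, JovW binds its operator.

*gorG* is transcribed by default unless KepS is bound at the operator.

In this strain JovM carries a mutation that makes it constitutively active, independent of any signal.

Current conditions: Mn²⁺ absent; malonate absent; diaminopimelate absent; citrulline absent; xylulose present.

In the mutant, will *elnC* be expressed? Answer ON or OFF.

Citrulline is absent, so KepS is inactive.
With no repressor bound, *gorG* is transcribed.
So GorG is produced and active.
JovM is constitutively active in this strain.
Mn²⁺ is absent, so RudC is inactive.
Malonate is absent, so JovW is inactive.
With no repressor bound, *nolZ* is transcribed.
So NolZ is produced and active.
No repressor is bound and NolZ is active, so *lutY* is transcribed.
So LutY is produced and active.
With repressor LutY bound, *elnC* is not transcribed.

OFF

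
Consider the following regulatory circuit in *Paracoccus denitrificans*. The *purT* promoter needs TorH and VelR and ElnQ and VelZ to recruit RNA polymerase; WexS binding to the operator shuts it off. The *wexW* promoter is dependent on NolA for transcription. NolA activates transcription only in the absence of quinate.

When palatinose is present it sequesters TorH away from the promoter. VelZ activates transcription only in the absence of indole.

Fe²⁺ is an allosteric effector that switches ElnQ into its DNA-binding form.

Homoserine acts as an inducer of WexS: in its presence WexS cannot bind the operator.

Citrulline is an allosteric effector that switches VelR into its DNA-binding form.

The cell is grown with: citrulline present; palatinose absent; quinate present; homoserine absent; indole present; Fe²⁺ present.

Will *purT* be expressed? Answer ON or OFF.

OFF

Palatinose is absent, so TorH is active.
Citrulline is present, so VelR is active.
Fe²⁺ is present, so ElnQ is active.
Homoserine is absent, so WexS is active.
Indole is present, so VelZ is inactive.
With repressor WexS bound, *purT* is not transcribed.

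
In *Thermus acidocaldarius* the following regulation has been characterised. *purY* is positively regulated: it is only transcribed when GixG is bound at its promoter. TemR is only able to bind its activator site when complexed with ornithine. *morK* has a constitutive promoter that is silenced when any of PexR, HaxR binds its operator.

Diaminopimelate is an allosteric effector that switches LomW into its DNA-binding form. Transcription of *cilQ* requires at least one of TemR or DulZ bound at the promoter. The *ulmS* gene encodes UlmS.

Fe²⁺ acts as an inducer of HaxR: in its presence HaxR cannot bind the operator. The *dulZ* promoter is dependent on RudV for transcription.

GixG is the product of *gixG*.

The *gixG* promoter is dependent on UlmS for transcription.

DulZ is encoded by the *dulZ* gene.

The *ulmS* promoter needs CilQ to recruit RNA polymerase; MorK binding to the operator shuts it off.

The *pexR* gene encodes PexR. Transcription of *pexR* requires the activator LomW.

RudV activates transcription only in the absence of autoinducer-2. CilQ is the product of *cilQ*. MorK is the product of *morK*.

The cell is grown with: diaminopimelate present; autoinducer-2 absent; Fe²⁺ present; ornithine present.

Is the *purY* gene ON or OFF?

ON

Diaminopimelate is present, so LomW is active.
No repressor is bound and LomW is active, so *pexR* is transcribed.
So PexR is produced and active.
Fe²⁺ is present, so HaxR is inactive.
With repressor PexR bound, *morK* is not transcribed.
So MorK is not produced.
Ornithine is present, so TemR is active.
Autoinducer-2 is absent, so RudV is active.
No repressor is bound and RudV is active, so *dulZ* is transcribed.
So DulZ is produced and active.
Activator TemR is present, so *cilQ* is transcribed.
So CilQ is produced and active.
No repressor is bound and CilQ is active, so *ulmS* is transcribed.
So UlmS is produced and active.
No repressor is bound and UlmS is active, so *gixG* is transcribed.
So GixG is produced and active.
No repressor is bound and GixG is active, so *purY* is transcribed.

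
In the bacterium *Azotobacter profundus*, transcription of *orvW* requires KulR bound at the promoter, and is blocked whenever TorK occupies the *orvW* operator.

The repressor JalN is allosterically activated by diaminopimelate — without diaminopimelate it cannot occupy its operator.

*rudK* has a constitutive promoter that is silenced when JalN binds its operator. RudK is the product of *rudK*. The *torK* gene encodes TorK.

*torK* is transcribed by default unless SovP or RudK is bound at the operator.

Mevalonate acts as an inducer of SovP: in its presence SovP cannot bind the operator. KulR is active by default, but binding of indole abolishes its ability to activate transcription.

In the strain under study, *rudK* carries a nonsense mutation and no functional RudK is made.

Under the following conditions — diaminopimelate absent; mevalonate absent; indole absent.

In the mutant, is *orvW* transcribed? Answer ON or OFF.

Indole is absent, so KulR is active.
Mevalonate is absent, so SovP is active.
RudK is non-functional in this strain, so it has no effect.
With repressor SovP bound, *torK* is not transcribed.
So TorK is not produced.
No repressor is bound and KulR is active, so *orvW* is transcribed.

ON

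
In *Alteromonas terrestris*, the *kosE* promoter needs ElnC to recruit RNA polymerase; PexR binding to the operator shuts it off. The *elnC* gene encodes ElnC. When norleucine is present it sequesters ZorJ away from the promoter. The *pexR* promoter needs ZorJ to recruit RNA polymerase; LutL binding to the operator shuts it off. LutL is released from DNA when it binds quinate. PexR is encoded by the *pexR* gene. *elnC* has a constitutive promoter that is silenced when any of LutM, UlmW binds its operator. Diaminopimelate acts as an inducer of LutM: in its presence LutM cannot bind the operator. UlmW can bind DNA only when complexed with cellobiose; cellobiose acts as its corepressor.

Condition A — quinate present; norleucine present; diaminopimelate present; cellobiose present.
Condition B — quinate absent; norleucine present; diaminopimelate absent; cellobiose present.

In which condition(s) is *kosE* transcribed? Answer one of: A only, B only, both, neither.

neither

Condition A:
Quinate is present, so LutL is inactive.
Norleucine is present, so ZorJ is inactive.
Required activator ZorJ is absent, so *pexR* is not transcribed.
So PexR is not produced.
Diaminopimelate is present, so LutM is inactive.
Cellobiose is present, so UlmW is active.
With repressor UlmW bound, *elnC* is not transcribed.
So ElnC is not produced.
Required activator ElnC is absent, so *kosE* is not transcribed.
→ *kosE* is OFF in A.
Condition B:
Quinate is absent, so LutL is active.
Norleucine is present, so ZorJ is inactive.
With repressor LutL bound, *pexR* is not transcribed.
So PexR is not produced.
Diaminopimelate is absent, so LutM is active.
Cellobiose is present, so UlmW is active.
With repressor LutM bound, *elnC* is not transcribed.
So ElnC is not produced.
Required activator ElnC is absent, so *kosE* is not transcribed.
→ *kosE* is OFF in B.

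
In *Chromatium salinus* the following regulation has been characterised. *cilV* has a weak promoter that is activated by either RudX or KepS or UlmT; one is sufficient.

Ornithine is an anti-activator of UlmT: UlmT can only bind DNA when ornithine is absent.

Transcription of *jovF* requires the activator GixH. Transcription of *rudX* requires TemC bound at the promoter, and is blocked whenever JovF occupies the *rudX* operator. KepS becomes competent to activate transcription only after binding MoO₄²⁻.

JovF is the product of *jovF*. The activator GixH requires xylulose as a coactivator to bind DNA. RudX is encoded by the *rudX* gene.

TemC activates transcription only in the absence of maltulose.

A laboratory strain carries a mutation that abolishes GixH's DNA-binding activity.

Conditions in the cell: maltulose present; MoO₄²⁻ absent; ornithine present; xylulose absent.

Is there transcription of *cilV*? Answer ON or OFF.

OFF

GixH is non-functional in this strain, so it has no effect.
Required activator GixH is absent, so *jovF* is not transcribed.
So JovF is not produced.
Maltulose is present, so TemC is inactive.
Required activator TemC is absent, so *rudX* is not transcribed.
So RudX is not produced.
MoO₄²⁻ is absent, so KepS is inactive.
Ornithine is present, so UlmT is inactive.
No activator is available at the *cilV* promoter, so *cilV* is not transcribed.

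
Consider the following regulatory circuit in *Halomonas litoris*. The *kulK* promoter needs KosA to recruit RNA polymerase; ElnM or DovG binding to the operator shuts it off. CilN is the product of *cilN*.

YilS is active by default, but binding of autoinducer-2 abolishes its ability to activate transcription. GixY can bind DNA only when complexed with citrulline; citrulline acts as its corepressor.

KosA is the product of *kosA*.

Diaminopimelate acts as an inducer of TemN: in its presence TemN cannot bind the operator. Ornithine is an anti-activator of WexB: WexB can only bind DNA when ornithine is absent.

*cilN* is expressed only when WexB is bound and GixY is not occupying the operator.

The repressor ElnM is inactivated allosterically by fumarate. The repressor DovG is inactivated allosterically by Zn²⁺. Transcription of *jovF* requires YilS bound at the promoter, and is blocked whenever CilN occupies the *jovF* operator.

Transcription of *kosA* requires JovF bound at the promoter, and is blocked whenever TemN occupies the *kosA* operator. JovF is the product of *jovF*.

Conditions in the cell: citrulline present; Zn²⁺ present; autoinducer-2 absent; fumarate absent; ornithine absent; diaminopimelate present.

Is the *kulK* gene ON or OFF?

Fumarate is absent, so ElnM is active.
Diaminopimelate is present, so TemN is inactive.
Citrulline is present, so GixY is active.
Ornithine is absent, so WexB is active.
With repressor GixY bound, *cilN* is not transcribed.
So CilN is not produced.
Autoinducer-2 is absent, so YilS is active.
No repressor is bound and YilS is active, so *jovF* is transcribed.
So JovF is produced and active.
No repressor is bound and JovF is active, so *kosA* is transcribed.
So KosA is produced and active.
Zn²⁺ is present, so DovG is inactive.
With repressor ElnM bound, *kulK* is not transcribed.

OFF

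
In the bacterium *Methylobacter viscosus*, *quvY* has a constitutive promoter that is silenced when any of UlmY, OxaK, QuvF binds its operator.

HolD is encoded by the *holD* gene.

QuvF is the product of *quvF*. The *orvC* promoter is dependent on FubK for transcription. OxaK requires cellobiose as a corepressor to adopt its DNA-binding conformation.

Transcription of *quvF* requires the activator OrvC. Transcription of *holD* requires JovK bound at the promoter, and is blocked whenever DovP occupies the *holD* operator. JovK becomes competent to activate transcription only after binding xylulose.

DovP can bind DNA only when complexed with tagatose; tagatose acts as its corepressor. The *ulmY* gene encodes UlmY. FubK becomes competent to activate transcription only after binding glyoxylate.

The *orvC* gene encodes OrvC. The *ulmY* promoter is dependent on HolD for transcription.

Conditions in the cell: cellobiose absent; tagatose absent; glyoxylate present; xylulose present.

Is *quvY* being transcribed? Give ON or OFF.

OFF

Xylulose is present, so JovK is active.
Tagatose is absent, so DovP is inactive.
No repressor is bound and JovK is active, so *holD* is transcribed.
So HolD is produced and active.
No repressor is bound and HolD is active, so *ulmY* is transcribed.
So UlmY is produced and active.
Cellobiose is absent, so OxaK is inactive.
Glyoxylate is present, so FubK is active.
No repressor is bound and FubK is active, so *orvC* is transcribed.
So OrvC is produced and active.
No repressor is bound and OrvC is active, so *quvF* is transcribed.
So QuvF is produced and active.
With repressor UlmY bound, *quvY* is not transcribed.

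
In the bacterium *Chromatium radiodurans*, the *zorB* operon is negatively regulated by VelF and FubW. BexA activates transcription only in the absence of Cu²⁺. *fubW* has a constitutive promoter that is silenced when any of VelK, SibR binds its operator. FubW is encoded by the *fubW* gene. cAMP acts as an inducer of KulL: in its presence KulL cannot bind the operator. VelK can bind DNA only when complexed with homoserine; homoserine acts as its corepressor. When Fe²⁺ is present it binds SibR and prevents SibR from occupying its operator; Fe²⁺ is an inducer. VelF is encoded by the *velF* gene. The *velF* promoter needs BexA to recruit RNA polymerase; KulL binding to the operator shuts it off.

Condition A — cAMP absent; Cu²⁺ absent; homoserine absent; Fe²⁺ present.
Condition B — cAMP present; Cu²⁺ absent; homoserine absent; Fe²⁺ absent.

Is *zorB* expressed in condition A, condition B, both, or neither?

Condition A:
cAMP is absent, so KulL is active.
Cu²⁺ is absent, so BexA is active.
With repressor KulL bound, *velF* is not transcribed.
So VelF is not produced.
Homoserine is absent, so VelK is inactive.
Fe²⁺ is present, so SibR is inactive.
With no repressor bound, *fubW* is transcribed.
So FubW is produced and active.
With repressor FubW bound, *zorB* is not transcribed.
→ *zorB* is OFF in A.
Condition B:
cAMP is present, so KulL is inactive.
Cu²⁺ is absent, so BexA is active.
No repressor is bound and BexA is active, so *velF* is transcribed.
So VelF is produced and active.
Homoserine is absent, so VelK is inactive.
Fe²⁺ is absent, so SibR is active.
With repressor SibR bound, *fubW* is not transcribed.
So FubW is not produced.
With repressor VelF bound, *zorB* is not transcribed.
→ *zorB* is OFF in B.

neither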